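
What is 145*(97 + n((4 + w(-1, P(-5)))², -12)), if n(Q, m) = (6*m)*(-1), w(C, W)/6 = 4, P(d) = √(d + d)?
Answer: 24505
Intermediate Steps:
P(d) = √2*√d (P(d) = √(2*d) = √2*√d)
w(C, W) = 24 (w(C, W) = 6*4 = 24)
n(Q, m) = -6*m
145*(97 + n((4 + w(-1, P(-5)))², -12)) = 145*(97 - 6*(-12)) = 145*(97 + 72) = 145*169 = 24505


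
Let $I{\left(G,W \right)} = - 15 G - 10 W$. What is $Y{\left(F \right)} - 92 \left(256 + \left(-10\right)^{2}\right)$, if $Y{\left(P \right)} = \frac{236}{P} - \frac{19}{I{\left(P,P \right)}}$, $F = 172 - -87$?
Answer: $- \frac{212063281}{6475} \approx -32751.0$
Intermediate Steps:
$F = 259$ ($F = 172 + 87 = 259$)
$Y{\left(P \right)} = \frac{5919}{25 P}$ ($Y{\left(P \right)} = \frac{236}{P} - \frac{19}{- 15 P - 10 P} = \frac{236}{P} - \frac{19}{\left(-25\right) P} = \frac{236}{P} - 19 \left(- \frac{1}{25 P}\right) = \frac{236}{P} + \frac{19}{25 P} = \frac{5919}{25 P}$)
$Y{\left(F \right)} - 92 \left(256 + \left(-10\right)^{2}\right) = \frac{5919}{25 \cdot 259} - 92 \left(256 + \left(-10\right)^{2}\right) = \frac{5919}{25} \cdot \frac{1}{259} - 92 \left(256 + 100\right) = \frac{5919}{6475} - 92 \cdot 356 = \frac{5919}{6475} - 32752 = - \frac{212063281}{6475}$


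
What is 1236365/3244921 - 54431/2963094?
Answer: 3486841418359/9615005945574 ≈ 0.36265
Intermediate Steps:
1236365/3244921 - 54431/2963094 = 3486841418359/9615005945574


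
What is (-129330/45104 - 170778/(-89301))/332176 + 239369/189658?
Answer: 26688569844547499661/21146064484513195136 ≈ 1.2621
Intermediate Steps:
(-129330/45104 - 170778/(-89301))/332176 + 239369/189658 = (-129330*1/45104 - 170778*(-1/89301))*(1/332176) + 239369*(1/189658) = (-64665/22552 + 56926/29767)*(1/332176) + 239369/189658 = -641087903/671305384*1/332176 + 239369/189658 = -641087903/222991537235584 + 239369/189658 = 26688569844547499661/21146064484513195136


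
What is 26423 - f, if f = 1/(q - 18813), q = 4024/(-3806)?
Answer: 946026660776/35803151 ≈ 26423.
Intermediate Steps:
q = -2012/1903 (q = 4024*(-1/3806) = -2012/1903 ≈ -1.0573)
f = -1903/35803151 (f = 1/(-2012/1903 - 18813) = 1/(-35803151/1903) = -1903/35803151 ≈ -5.3152e-5)
26423 - f = 26423 - 1*(-1903/35803151) = 26423 + 1903/35803151 = 946026660776/35803151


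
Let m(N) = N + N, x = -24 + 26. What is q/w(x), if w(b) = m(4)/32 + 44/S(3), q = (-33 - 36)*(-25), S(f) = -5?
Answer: -11500/57 ≈ -201.75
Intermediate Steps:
q = 1725 (q = -69*(-25) = 1725)
x = 2
m(N) = 2*N
w(b) = -171/20 (w(b) = (2*4)/32 + 44/(-5) = 8*(1/32) + 44*(-⅕) = ¼ - 44/5 = -171/20)
q/w(x) = 1725/(-171/20) = 1725*(-20/171) = -11500/57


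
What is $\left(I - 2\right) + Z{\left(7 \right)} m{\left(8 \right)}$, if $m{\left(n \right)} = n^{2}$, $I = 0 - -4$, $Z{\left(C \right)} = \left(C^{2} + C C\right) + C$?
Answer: $6722$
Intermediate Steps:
$Z{\left(C \right)} = C + 2 C^{2}$ ($Z{\left(C \right)} = \left(C^{2} + C^{2}\right) + C = 2 C^{2} + C = C + 2 C^{2}$)
$I = 4$ ($I = 0 + 4 = 4$)
$\left(I - 2\right) + Z{\left(7 \right)} m{\left(8 \right)} = \left(4 - 2\right) + 7 \left(1 + 2 \cdot 7\right) 8^{2} = \left(4 - 2\right) + 7 \left(1 + 14\right) 64 = 2 + 7 \cdot 15 \cdot 64 = 2 + 105 \cdot 64 = 2 + 6720 = 6722$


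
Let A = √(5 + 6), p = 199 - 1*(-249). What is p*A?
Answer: 448*√11 ≈ 1485.8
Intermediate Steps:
p = 448 (p = 199 + 249 = 448)
A = √11 ≈ 3.3166
p*A = 448*√11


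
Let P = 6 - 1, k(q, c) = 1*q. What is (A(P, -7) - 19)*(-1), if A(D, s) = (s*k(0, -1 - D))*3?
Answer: 19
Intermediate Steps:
k(q, c) = q
P = 5
A(D, s) = 0 (A(D, s) = (s*0)*3 = 0*3 = 0)
(A(P, -7) - 19)*(-1) = (0 - 19)*(-1) = -19*(-1) = 19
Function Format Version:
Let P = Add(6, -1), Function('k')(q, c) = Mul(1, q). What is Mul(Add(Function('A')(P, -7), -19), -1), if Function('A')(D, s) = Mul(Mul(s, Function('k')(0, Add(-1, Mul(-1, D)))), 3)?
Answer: 19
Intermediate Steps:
Function('k')(q, c) = q
P = 5
Function('A')(D, s) = 0 (Function('A')(D, s) = Mul(Mul(s, 0), 3) = Mul(0, 3) = 0)
Mul(Add(Function('A')(P, -7), -19), -1) = Mul(Add(0, -19), -1) = Mul(-19, -1) = 19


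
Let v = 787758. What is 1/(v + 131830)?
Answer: 1/919588 ≈ 1.0874e-6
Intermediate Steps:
1/(v + 131830) = 1/(787758 + 131830) = 1/919588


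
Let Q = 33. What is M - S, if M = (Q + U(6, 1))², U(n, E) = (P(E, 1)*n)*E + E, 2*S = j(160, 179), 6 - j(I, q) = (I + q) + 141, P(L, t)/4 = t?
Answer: 3601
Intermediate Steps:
P(L, t) = 4*t
j(I, q) = -135 - I - q (j(I, q) = 6 - ((I + q) + 141) = 6 - (141 + I + q) = 6 + (-141 - I - q) = -135 - I - q)
S = -237 (S = (-135 - 1*160 - 1*179)/2 = (-135 - 160 - 179)/2 = (½)*(-474) = -237)
U(n, E) = E + 4*E*n (U(n, E) = ((4*1)*n)*E + E = (4*n)*E + E = 4*E*n + E = E + 4*E*n)
M = 3364 (M = (33 + 1*(1 + 4*6))² = (33 + 1*(1 + 24))² = (33 + 1*25)² = (33 + 25)² = 58² = 3364)
M - S = 3364 - 1*(-237) = 3364 + 237 = 3601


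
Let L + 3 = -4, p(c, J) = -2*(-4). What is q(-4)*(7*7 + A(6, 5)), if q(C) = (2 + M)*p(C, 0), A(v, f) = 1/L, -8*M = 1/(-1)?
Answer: 5814/7 ≈ 830.57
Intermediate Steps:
p(c, J) = 8
M = ⅛ (M = -1/(8*(-1)) = -(-1)/8 = -⅛*(-1) = ⅛ ≈ 0.12500)
L = -7 (L = -3 - 4 = -7)
A(v, f) = -⅐ (A(v, f) = 1/(-7) = -⅐)
q(C) = 17 (q(C) = (2 + ⅛)*8 = (17/8)*8 = 17)
q(-4)*(7*7 + A(6, 5)) = 17*(7*7 - ⅐) = 17*(49 - ⅐) = 17*(342/7) = 5814/7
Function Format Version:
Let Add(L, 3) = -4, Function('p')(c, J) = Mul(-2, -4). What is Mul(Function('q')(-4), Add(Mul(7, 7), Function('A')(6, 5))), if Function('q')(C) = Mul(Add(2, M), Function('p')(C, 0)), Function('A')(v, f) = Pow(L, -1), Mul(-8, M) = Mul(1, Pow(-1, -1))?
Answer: Rational(5814, 7) ≈ 830.57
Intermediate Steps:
Function('p')(c, J) = 8
M = Rational(1, 8) (M = Mul(Rational(-1, 8), Mul(1, Pow(-1, -1))) = Mul(Rational(-1, 8), Mul(1, -1)) = Mul(Rational(-1, 8), -1) = Rational(1, 8) ≈ 0.12500)
L = -7 (L = Add(-3, -4) = -7)
Function('A')(v, f) = Rational(-1, 7) (Function('A')(v, f) = Pow(-7, -1) = Rational(-1, 7))
Function('q')(C) = 17 (Function('q')(C) = Mul(Add(2, Rational(1, 8)), 8) = Mul(Rational(17, 8), 8) = 17)
Mul(Function('q')(-4), Add(Mul(7, 7), Function('A')(6, 5))) = Mul(17, Add(Mul(7, 7), Rational(-1, 7))) = Mul(17, Add(49, Rational(-1, 7))) = Mul(17, Rational(342, 7)) = Rational(5814, 7)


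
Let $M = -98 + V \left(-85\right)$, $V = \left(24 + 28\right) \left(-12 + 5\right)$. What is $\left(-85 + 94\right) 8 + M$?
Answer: $30914$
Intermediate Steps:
$V = -364$ ($V = 52 \left(-7\right) = -364$)
$M = 30842$ ($M = -98 - -30940 = -98 + 30940 = 30842$)
$\left(-85 + 94\right) 8 + M = \left(-85 + 94\right) 8 + 30842 = 9 \cdot 8 + 30842 = 72 + 30842 = 30914$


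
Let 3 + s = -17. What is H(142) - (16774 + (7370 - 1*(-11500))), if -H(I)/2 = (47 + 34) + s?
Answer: -35766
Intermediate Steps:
s = -20 (s = -3 - 17 = -20)
H(I) = -122 (H(I) = -2*((47 + 34) - 20) = -2*(81 - 20) = -2*61 = -122)
H(142) - (16774 + (7370 - 1*(-11500))) = -122 - (16774 + (7370 - 1*(-11500))) = -122 - (16774 + (7370 + 11500)) = -122 - (16774 + 18870) = -122 - 1*35644 = -122 - 35644 = -35766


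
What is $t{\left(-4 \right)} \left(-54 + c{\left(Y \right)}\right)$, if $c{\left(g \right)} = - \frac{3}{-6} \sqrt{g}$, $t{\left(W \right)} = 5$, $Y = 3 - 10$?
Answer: $-270 + \frac{5 i \sqrt{7}}{2} \approx -270.0 + 6.6144 i$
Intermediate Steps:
$Y = -7$ ($Y = 3 - 10 = -7$)
$c{\left(g \right)} = \frac{\sqrt{g}}{2}$ ($c{\left(g \right)} = \left(-3\right) \left(- \frac{1}{6}\right) \sqrt{g} = \frac{\sqrt{g}}{2}$)
$t{\left(-4 \right)} \left(-54 + c{\left(Y \right)}\right) = 5 \left(-54 + \frac{\sqrt{-7}}{2}\right) = 5 \left(-54 + \frac{i \sqrt{7}}{2}\right) = -270 + \frac{5 i \sqrt{7}}{2}$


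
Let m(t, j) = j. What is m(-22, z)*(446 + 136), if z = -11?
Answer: -6402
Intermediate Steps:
m(-22, z)*(446 + 136) = -11*(446 + 136) = -11*582 = -6402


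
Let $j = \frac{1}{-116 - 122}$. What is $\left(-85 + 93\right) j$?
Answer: $- \frac{4}{119} \approx -0.033613$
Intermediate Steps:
$j = - \frac{1}{238}$ ($j = \frac{1}{-238} = - \frac{1}{238} \approx -0.0042017$)
$\left(-85 + 93\right) j = \left(-85 + 93\right) \left(- \frac{1}{238}\right) = 8 \left(- \frac{1}{238}\right) = - \frac{4}{119}$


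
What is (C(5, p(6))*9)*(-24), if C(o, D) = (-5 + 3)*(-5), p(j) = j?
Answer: -2160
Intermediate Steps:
C(o, D) = 10 (C(o, D) = -2*(-5) = 10)
(C(5, p(6))*9)*(-24) = (10*9)*(-24) = 90*(-24) = -2160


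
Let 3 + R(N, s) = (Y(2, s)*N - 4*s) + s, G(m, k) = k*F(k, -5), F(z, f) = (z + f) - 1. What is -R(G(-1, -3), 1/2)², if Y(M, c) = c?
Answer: -81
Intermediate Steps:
F(z, f) = -1 + f + z (F(z, f) = (f + z) - 1 = -1 + f + z)
G(m, k) = k*(-6 + k) (G(m, k) = k*(-1 - 5 + k) = k*(-6 + k))
R(N, s) = -3 - 3*s + N*s (R(N, s) = -3 + ((s*N - 4*s) + s) = -3 + ((N*s - 4*s) + s) = -3 + ((-4*s + N*s) + s) = -3 + (-3*s + N*s) = -3 - 3*s + N*s)
-R(G(-1, -3), 1/2)² = -(-3 - 3/2 - 3*(-6 - 3)/2)² = -(-3 - 3*½ - 3*(-9)*(½))² = -(-3 - 3/2 + 27*(½))² = -(-3 - 3/2 + 27/2)² = -1*9² = -1*81 = -81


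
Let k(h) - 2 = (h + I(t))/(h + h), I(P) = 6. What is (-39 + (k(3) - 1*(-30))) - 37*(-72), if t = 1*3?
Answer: 5317/2 ≈ 2658.5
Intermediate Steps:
t = 3
k(h) = 2 + (6 + h)/(2*h) (k(h) = 2 + (h + 6)/(h + h) = 2 + (6 + h)/((2*h)) = 2 + (6 + h)*(1/(2*h)) = 2 + (6 + h)/(2*h))
(-39 + (k(3) - 1*(-30))) - 37*(-72) = (-39 + ((5/2 + 3/3) - 1*(-30))) - 37*(-72) = (-39 + ((5/2 + 3*(1/3)) + 30)) + 2664 = (-39 + ((5/2 + 1) + 30)) + 2664 = (-39 + (7/2 + 30)) + 2664 = (-39 + 67/2) + 2664 = -11/2 + 2664 = 5317/2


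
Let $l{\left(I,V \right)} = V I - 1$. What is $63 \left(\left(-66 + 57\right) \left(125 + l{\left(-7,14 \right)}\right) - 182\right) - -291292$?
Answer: $265084$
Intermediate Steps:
$l{\left(I,V \right)} = -1 + I V$ ($l{\left(I,V \right)} = I V - 1 = -1 + I V$)
$63 \left(\left(-66 + 57\right) \left(125 + l{\left(-7,14 \right)}\right) - 182\right) - -291292 = 63 \left(\left(-66 + 57\right) \left(125 - 99\right) - 182\right) - -291292 = 63 \left(- 9 \left(125 - 99\right) - 182\right) + 291292 = 63 \left(\left(-9\right) 26 - 182\right) + 291292 = 63 \left(-234 - 182\right) + 291292 = 63 \left(-416\right) + 291292 = -26208 + 291292 = 265084$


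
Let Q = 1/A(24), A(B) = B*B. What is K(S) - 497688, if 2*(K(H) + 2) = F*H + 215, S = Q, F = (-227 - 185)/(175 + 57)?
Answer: -33246472423/66816 ≈ -4.9758e+5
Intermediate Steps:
A(B) = B²
F = -103/58 (F = -412/232 = -412*1/232 = -103/58 ≈ -1.7759)
Q = 1/576 (Q = 1/(24²) = 1/576 ≈ 0.0017361)
S = 1/576 ≈ 0.0017361
K(H) = 211/2 - 103*H/116 (K(H) = -2 + (-103*H/58 + 215)/2 = -2 + (215 - 103*H/58)/2 = -2 + (215/2 - 103*H/116) = 211/2 - 103*H/116)
K(S) - 497688 = (211/2 - 103/116*1/576) - 497688 = (211/2 - 103/66816) - 497688 = 7048985/66816 - 497688 = -33246472423/66816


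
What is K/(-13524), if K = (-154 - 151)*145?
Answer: 44225/13524 ≈ 3.2701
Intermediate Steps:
K = -44225 (K = -305*145 = -44225)
K/(-13524) = -44225/(-13524) = -44225*(-1/13524) = 44225/13524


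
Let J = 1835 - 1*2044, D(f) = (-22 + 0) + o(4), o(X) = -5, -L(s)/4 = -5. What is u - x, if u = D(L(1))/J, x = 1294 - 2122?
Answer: 173079/209 ≈ 828.13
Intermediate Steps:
L(s) = 20 (L(s) = -4*(-5) = 20)
D(f) = -27 (D(f) = (-22 + 0) - 5 = -22 - 5 = -27)
x = -828
J = -209 (J = 1835 - 2044 = -209)
u = 27/209 (u = -27/(-209) = -27*(-1/209) = 27/209 ≈ 0.12919)
u - x = 27/209 - 1*(-828) = 27/209 + 828 = 173079/209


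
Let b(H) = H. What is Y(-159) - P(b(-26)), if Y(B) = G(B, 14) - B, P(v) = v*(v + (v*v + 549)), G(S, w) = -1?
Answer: 31332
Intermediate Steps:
P(v) = v*(549 + v + v**2) (P(v) = v*(v + (v**2 + 549)) = v*(v + (549 + v**2)) = v*(549 + v + v**2))
Y(B) = -1 - B
Y(-159) - P(b(-26)) = (-1 - 1*(-159)) - (-26)*(549 - 26 + (-26)**2) = (-1 + 159) - (-26)*(549 - 26 + 676) = 158 - (-26)*1199 = 158 - 1*(-31174) = 158 + 31174 = 31332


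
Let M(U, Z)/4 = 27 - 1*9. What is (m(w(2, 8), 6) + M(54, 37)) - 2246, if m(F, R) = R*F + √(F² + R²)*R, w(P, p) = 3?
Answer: -2156 + 18*√5 ≈ -2115.8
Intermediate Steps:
M(U, Z) = 72 (M(U, Z) = 4*(27 - 1*9) = 4*(27 - 9) = 4*18 = 72)
m(F, R) = F*R + R*√(F² + R²)
(m(w(2, 8), 6) + M(54, 37)) - 2246 = (6*(3 + √(3² + 6²)) + 72) - 2246 = (6*(3 + √(9 + 36)) + 72) - 2246 = (6*(3 + √45) + 72) - 2246 = (6*(3 + 3*√5) + 72) - 2246 = ((18 + 18*√5) + 72) - 2246 = (90 + 18*√5) - 2246 = -2156 + 18*√5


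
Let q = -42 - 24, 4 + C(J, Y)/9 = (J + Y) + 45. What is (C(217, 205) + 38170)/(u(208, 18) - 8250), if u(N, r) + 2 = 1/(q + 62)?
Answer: -169348/33009 ≈ -5.1304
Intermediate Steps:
C(J, Y) = 369 + 9*J + 9*Y (C(J, Y) = -36 + 9*((J + Y) + 45) = -36 + 9*(45 + J + Y) = -36 + (405 + 9*J + 9*Y) = 369 + 9*J + 9*Y)
q = -66
u(N, r) = -9/4 (u(N, r) = -2 + 1/(-66 + 62) = -2 + 1/(-4) = -2 - ¼ = -9/4)
(C(217, 205) + 38170)/(u(208, 18) - 8250) = ((369 + 9*217 + 9*205) + 38170)/(-9/4 - 8250) = ((369 + 1953 + 1845) + 38170)/(-33009/4) = (4167 + 38170)*(-4/33009) = 42337*(-4/33009) = -169348/33009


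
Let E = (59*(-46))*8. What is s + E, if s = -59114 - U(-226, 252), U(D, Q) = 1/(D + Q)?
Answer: -2101477/26 ≈ -80826.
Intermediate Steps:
E = -21712 (E = -2714*8 = -21712)
s = -1536965/26 (s = -59114 - 1/(-226 + 252) = -59114 - 1/26 = -1536965/26 ≈ -59114.)
s + E = -1536965/26 - 21712 = -2101477/26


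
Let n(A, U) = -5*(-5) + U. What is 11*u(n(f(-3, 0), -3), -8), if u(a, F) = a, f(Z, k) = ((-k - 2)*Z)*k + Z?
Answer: 242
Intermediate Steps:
f(Z, k) = Z + Z*k*(-2 - k) (f(Z, k) = ((-2 - k)*Z)*k + Z = (Z*(-2 - k))*k + Z = Z*k*(-2 - k) + Z = Z + Z*k*(-2 - k))
n(A, U) = 25 + U
11*u(n(f(-3, 0), -3), -8) = 11*(25 - 3) = 11*22 = 242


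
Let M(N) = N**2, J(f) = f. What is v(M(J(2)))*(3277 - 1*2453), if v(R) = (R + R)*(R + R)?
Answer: 52736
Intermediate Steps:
v(R) = 4*R**2 (v(R) = (2*R)*(2*R) = 4*R**2)
v(M(J(2)))*(3277 - 1*2453) = (4*(2**2)**2)*(3277 - 1*2453) = (4*4**2)*(3277 - 2453) = (4*16)*824 = 64*824 = 52736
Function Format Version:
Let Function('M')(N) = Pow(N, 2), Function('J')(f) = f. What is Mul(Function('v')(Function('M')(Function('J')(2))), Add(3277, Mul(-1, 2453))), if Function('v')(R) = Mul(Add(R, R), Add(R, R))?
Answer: 52736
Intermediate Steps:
Function('v')(R) = Mul(4, Pow(R, 2)) (Function('v')(R) = Mul(Mul(2, R), Mul(2, R)) = Mul(4, Pow(R, 2)))
Mul(Function('v')(Function('M')(Function('J')(2))), Add(3277, Mul(-1, 2453))) = Mul(Mul(4, Pow(Pow(2, 2), 2)), Add(3277, Mul(-1, 2453))) = Mul(Mul(4, Pow(4, 2)), Add(3277, -2453)) = Mul(Mul(4, 16), 824) = Mul(64, 824) = 52736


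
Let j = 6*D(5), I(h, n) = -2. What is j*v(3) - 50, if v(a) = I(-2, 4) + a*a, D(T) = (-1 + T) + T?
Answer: 328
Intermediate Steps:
D(T) = -1 + 2*T
v(a) = -2 + a² (v(a) = -2 + a*a = -2 + a²)
j = 54 (j = 6*(-1 + 2*5) = 6*(-1 + 10) = 6*9 = 54)
j*v(3) - 50 = 54*(-2 + 3²) - 50 = 54*(-2 + 9) - 50 = 54*7 - 50 = 378 - 50 = 328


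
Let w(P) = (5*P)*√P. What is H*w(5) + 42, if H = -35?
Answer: 42 - 875*√5 ≈ -1914.6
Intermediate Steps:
w(P) = 5*P^(3/2)
H*w(5) + 42 = -175*5^(3/2) + 42 = -175*5*√5 + 42 = -875*√5 + 42 = 42 - 875*√5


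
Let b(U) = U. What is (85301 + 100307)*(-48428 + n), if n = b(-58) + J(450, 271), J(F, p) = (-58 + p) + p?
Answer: -8909555216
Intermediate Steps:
J(F, p) = -58 + 2*p
n = 426 (n = -58 + (-58 + 2*271) = -58 + (-58 + 542) = -58 + 484 = 426)
(85301 + 100307)*(-48428 + n) = (85301 + 100307)*(-48428 + 426) = 185608*(-48002) = -8909555216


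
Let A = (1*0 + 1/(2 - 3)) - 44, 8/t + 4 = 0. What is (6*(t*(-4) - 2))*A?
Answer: -1620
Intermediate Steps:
t = -2 (t = 8/(-4 + 0) = 8/(-4) = 8*(-¼) = -2)
A = -45 (A = (0 + 1/(-1)) - 44 = (0 - 1) - 44 = -1 - 44 = -45)
(6*(t*(-4) - 2))*A = (6*(-2*(-4) - 2))*(-45) = (6*(8 - 2))*(-45) = (6*6)*(-45) = 36*(-45) = -1620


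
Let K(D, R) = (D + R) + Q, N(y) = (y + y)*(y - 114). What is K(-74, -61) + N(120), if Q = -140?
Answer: 1165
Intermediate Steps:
N(y) = 2*y*(-114 + y) (N(y) = (2*y)*(-114 + y) = 2*y*(-114 + y))
K(D, R) = -140 + D + R (K(D, R) = (D + R) - 140 = -140 + D + R)
K(-74, -61) + N(120) = (-140 - 74 - 61) + 2*120*(-114 + 120) = -275 + 2*120*6 = -275 + 1440 = 1165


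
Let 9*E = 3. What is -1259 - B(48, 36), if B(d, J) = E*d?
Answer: -1275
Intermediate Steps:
E = 1/3 (E = (1/9)*3 = 1/3 ≈ 0.33333)
B(d, J) = d/3
-1259 - B(48, 36) = -1259 - 48/3 = -1259 - 1*16 = -1259 - 16 = -1275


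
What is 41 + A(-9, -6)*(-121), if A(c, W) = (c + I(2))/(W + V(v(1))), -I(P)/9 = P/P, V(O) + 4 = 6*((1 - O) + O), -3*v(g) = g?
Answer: -1007/2 ≈ -503.50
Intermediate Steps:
v(g) = -g/3
V(O) = 2 (V(O) = -4 + 6*((1 - O) + O) = -4 + 6*1 = -4 + 6 = 2)
I(P) = -9 (I(P) = -9*P/P = -9*1 = -9)
A(c, W) = (-9 + c)/(2 + W) (A(c, W) = (c - 9)/(W + 2) = (-9 + c)/(2 + W))
41 + A(-9, -6)*(-121) = 41 + ((-9 - 9)/(2 - 6))*(-121) = 41 + (-18/(-4))*(-121) = 41 - ¼*(-18)*(-121) = 41 + (9/2)*(-121) = 41 - 1089/2 = -1007/2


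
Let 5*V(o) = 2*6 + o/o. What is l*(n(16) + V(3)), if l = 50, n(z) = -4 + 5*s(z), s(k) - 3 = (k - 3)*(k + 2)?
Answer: 59180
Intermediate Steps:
s(k) = 3 + (-3 + k)*(2 + k) (s(k) = 3 + (k - 3)*(k + 2) = 3 + (-3 + k)*(2 + k))
n(z) = -19 - 5*z + 5*z**2 (n(z) = -4 + 5*(-3 + z**2 - z) = -4 + (-15 - 5*z + 5*z**2) = -19 - 5*z + 5*z**2)
V(o) = 13/5 (V(o) = (2*6 + o/o)/5 = (12 + 1)/5 = (1/5)*13 = 13/5)
l*(n(16) + V(3)) = 50*((-19 - 5*16 + 5*16**2) + 13/5) = 50*((-19 - 80 + 5*256) + 13/5) = 50*((-19 - 80 + 1280) + 13/5) = 50*(1181 + 13/5) = 50*(5918/5) = 59180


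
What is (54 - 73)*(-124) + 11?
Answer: 2367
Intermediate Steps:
(54 - 73)*(-124) + 11 = -19*(-124) + 11 = 2356 + 11 = 2367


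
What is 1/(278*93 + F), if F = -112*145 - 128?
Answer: 1/9486 ≈ 0.00010542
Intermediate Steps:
F = -16368 (F = -16240 - 128 = -16368)
1/(278*93 + F) = 1/(278*93 - 16368) = 1/(25854 - 16368) = 1/9486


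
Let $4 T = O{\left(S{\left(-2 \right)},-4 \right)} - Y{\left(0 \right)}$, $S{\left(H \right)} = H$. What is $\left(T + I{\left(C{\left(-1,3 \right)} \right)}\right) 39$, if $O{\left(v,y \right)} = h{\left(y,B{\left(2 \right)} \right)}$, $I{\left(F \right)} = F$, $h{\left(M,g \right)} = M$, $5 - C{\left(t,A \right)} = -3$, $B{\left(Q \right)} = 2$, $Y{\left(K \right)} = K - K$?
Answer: $273$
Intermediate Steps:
$Y{\left(K \right)} = 0$
$C{\left(t,A \right)} = 8$ ($C{\left(t,A \right)} = 5 - -3 = 5 + 3 = 8$)
$O{\left(v,y \right)} = y$
$T = -1$ ($T = \frac{-4 - 0}{4} = \frac{-4 + 0}{4} = \frac{1}{4} \left(-4\right) = -1$)
$\left(T + I{\left(C{\left(-1,3 \right)} \right)}\right) 39 = \left(-1 + 8\right) 39 = 7 \cdot 39 = 273$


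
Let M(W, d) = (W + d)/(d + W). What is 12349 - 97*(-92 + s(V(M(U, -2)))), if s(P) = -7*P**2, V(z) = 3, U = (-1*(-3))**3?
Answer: 27384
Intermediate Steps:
U = 27 (U = 3**3 = 27)
M(W, d) = 1 (M(W, d) = (W + d)/(W + d) = 1)
12349 - 97*(-92 + s(V(M(U, -2)))) = 12349 - 97*(-92 - 7*3**2) = 12349 - 97*(-92 - 7*9) = 12349 - 97*(-92 - 63) = 12349 - 97*(-155) = 12349 - 1*(-15035) = 12349 + 15035 = 27384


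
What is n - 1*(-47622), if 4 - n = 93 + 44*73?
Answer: 44321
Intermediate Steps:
n = -3301 (n = 4 - (93 + 44*73) = 4 - (93 + 3212) = 4 - 1*3305 = 4 - 3305 = -3301)
n - 1*(-47622) = -3301 - 1*(-47622) = -3301 + 47622 = 44321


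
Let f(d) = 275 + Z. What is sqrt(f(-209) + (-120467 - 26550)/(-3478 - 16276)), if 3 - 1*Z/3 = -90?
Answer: sqrt(219086339682)/19754 ≈ 23.695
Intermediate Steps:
Z = 279 (Z = 9 - 3*(-90) = 9 + 270 = 279)
f(d) = 554 (f(d) = 275 + 279 = 554)
sqrt(f(-209) + (-120467 - 26550)/(-3478 - 16276)) = sqrt(554 + (-120467 - 26550)/(-3478 - 16276)) = sqrt(554 - 147017/(-19754)) = sqrt(554 - 147017*(-1/19754)) = sqrt(554 + 147017/19754) = sqrt(11090733/19754) = sqrt(219086339682)/19754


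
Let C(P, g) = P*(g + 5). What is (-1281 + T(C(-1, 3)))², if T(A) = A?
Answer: 1661521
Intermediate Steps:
C(P, g) = P*(5 + g)
(-1281 + T(C(-1, 3)))² = (-1281 - (5 + 3))² = (-1281 - 1*8)² = (-1281 - 8)² = (-1289)² = 1661521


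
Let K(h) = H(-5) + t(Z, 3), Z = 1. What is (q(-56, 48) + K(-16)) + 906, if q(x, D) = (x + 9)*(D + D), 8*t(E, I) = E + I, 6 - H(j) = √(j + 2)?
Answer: -7199/2 - I*√3 ≈ -3599.5 - 1.732*I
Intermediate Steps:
H(j) = 6 - √(2 + j) (H(j) = 6 - √(j + 2) = 6 - √(2 + j))
t(E, I) = E/8 + I/8 (t(E, I) = (E + I)/8 = E/8 + I/8)
q(x, D) = 2*D*(9 + x) (q(x, D) = (9 + x)*(2*D) = 2*D*(9 + x))
K(h) = 13/2 - I*√3 (K(h) = (6 - √(2 - 5)) + ((⅛)*1 + (⅛)*3) = (6 - √(-3)) + (⅛ + 3/8) = (6 - I*√3) + ½ = 13/2 - I*√3)
(q(-56, 48) + K(-16)) + 906 = (2*48*(9 - 56) + (13/2 - I*√3)) + 906 = (2*48*(-47) + (13/2 - I*√3)) + 906 = (-4512 + (13/2 - I*√3)) + 906 = (-9011/2 - I*√3) + 906 = -7199/2 - I*√3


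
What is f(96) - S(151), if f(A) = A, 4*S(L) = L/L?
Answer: 383/4 ≈ 95.750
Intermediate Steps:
S(L) = 1/4 (S(L) = (L/L)/4 = (1/4)*1 = 1/4)
f(96) - S(151) = 96 - 1*1/4 = 96 - 1/4 = 383/4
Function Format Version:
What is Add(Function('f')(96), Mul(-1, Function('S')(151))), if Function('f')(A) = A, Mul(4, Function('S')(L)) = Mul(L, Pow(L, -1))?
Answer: Rational(383, 4) ≈ 95.750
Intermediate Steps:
Function('S')(L) = Rational(1, 4) (Function('S')(L) = Mul(Rational(1, 4), Mul(L, Pow(L, -1))) = Mul(Rational(1, 4), 1) = Rational(1, 4))
Add(Function('f')(96), Mul(-1, Function('S')(151))) = Add(96, Mul(-1, Rational(1, 4))) = Add(96, Rational(-1, 4)) = Rational(383, 4)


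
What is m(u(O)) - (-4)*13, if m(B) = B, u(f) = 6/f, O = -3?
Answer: 50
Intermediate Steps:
m(u(O)) - (-4)*13 = 6/(-3) - (-4)*13 = 6*(-1/3) - 4*(-13) = -2 + 52 = 50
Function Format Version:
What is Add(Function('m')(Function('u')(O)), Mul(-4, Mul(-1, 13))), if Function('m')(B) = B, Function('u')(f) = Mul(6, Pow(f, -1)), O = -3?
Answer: 50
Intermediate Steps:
Add(Function('m')(Function('u')(O)), Mul(-4, Mul(-1, 13))) = Add(Mul(6, Pow(-3, -1)), Mul(-4, Mul(-1, 13))) = Add(Mul(6, Rational(-1, 3)), Mul(-4, -13)) = Add(-2, 52) = 50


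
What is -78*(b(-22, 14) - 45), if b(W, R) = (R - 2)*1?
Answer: 2574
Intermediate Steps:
b(W, R) = -2 + R (b(W, R) = (-2 + R)*1 = -2 + R)
-78*(b(-22, 14) - 45) = -78*((-2 + 14) - 45) = -78*(12 - 45) = -78*(-33) = 2574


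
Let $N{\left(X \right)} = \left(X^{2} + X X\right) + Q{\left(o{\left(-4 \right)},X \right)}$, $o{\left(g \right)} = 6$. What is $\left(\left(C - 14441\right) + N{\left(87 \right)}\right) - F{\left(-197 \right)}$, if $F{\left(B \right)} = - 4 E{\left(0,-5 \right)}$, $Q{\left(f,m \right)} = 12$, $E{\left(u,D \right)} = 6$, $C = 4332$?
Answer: $5065$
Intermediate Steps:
$N{\left(X \right)} = 12 + 2 X^{2}$ ($N{\left(X \right)} = \left(X^{2} + X X\right) + 12 = \left(X^{2} + X^{2}\right) + 12 = 2 X^{2} + 12 = 12 + 2 X^{2}$)
$F{\left(B \right)} = -24$ ($F{\left(B \right)} = \left(-4\right) 6 = -24$)
$\left(\left(C - 14441\right) + N{\left(87 \right)}\right) - F{\left(-197 \right)} = \left(\left(4332 - 14441\right) + \left(12 + 2 \cdot 87^{2}\right)\right) - -24 = \left(-10109 + \left(12 + 2 \cdot 7569\right)\right) + 24 = \left(-10109 + \left(12 + 15138\right)\right) + 24 = \left(-10109 + 15150\right) + 24 = 5041 + 24 = 5065$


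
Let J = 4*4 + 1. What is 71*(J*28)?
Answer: 33796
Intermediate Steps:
J = 17 (J = 16 + 1 = 17)
71*(J*28) = 71*(17*28) = 71*476 = 33796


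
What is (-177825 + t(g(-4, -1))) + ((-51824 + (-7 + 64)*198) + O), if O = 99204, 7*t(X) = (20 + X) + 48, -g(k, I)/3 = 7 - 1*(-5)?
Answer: -834081/7 ≈ -1.1915e+5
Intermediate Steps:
g(k, I) = -36 (g(k, I) = -3*(7 - 1*(-5)) = -3*(7 + 5) = -3*12 = -36)
t(X) = 68/7 + X/7 (t(X) = ((20 + X) + 48)/7 = (68 + X)/7 = 68/7 + X/7)
(-177825 + t(g(-4, -1))) + ((-51824 + (-7 + 64)*198) + O) = (-177825 + (68/7 + (⅐)*(-36))) + ((-51824 + (-7 + 64)*198) + 99204) = (-177825 + (68/7 - 36/7)) + ((-51824 + 57*198) + 99204) = (-177825 + 32/7) + ((-51824 + 11286) + 99204) = -1244743/7 + (-40538 + 99204) = -1244743/7 + 58666 = -834081/7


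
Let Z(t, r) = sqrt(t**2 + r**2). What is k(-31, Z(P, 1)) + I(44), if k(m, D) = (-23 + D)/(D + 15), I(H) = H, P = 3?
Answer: 1821/43 + 38*sqrt(10)/215 ≈ 42.908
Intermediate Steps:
Z(t, r) = sqrt(r**2 + t**2)
k(m, D) = (-23 + D)/(15 + D)
k(-31, Z(P, 1)) + I(44) = (-23 + sqrt(1**2 + 3**2))/(15 + sqrt(1**2 + 3**2)) + 44 = (-23 + sqrt(1 + 9))/(15 + sqrt(1 + 9)) + 44 = (-23 + sqrt(10))/(15 + sqrt(10)) + 44 = 44 + (-23 + sqrt(10))/(15 + sqrt(10))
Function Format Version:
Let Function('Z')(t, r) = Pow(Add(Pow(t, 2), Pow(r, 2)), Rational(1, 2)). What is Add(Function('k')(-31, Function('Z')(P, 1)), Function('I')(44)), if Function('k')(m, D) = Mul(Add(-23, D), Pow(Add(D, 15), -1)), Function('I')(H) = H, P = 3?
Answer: Add(Rational(1821, 43), Mul(Rational(38, 215), Pow(10, Rational(1, 2)))) ≈ 42.908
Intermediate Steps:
Function('Z')(t, r) = Pow(Add(Pow(r, 2), Pow(t, 2)), Rational(1, 2))
Function('k')(m, D) = Mul(Pow(Add(15, D), -1), Add(-23, D)) (Function('k')(m, D) = Mul(Add(-23, D), Pow(Add(15, D), -1)) = Mul(Pow(Add(15, D), -1), Add(-23, D)))
Add(Function('k')(-31, Function('Z')(P, 1)), Function('I')(44)) = Add(Mul(Pow(Add(15, Pow(Add(Pow(1, 2), Pow(3, 2)), Rational(1, 2))), -1), Add(-23, Pow(Add(Pow(1, 2), Pow(3, 2)), Rational(1, 2)))), 44) = Add(Mul(Pow(Add(15, Pow(Add(1, 9), Rational(1, 2))), -1), Add(-23, Pow(Add(1, 9), Rational(1, 2)))), 44) = Add(Mul(Pow(Add(15, Pow(10, Rational(1, 2))), -1), Add(-23, Pow(10, Rational(1, 2)))), 44) = Add(44, Mul(Pow(Add(15, Pow(10, Rational(1, 2))), -1), Add(-23, Pow(10, Rational(1, 2)))))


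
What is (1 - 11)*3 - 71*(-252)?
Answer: 17862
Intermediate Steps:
(1 - 11)*3 - 71*(-252) = -10*3 + 17892 = -30 + 17892 = 17862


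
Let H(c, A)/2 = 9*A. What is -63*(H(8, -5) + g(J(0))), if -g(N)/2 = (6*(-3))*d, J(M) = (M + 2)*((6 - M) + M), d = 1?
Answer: 3402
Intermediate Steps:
J(M) = 12 + 6*M (J(M) = (2 + M)*6 = 12 + 6*M)
g(N) = 36 (g(N) = -2*6*(-3) = -(-36) = -2*(-18) = 36)
H(c, A) = 18*A (H(c, A) = 2*(9*A) = 18*A)
-63*(H(8, -5) + g(J(0))) = -63*(18*(-5) + 36) = -63*(-90 + 36) = -63*(-54) = 3402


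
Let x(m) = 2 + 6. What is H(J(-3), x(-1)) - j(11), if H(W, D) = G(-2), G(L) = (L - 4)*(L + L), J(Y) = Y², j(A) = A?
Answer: 13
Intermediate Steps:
x(m) = 8
G(L) = 2*L*(-4 + L) (G(L) = (-4 + L)*(2*L) = 2*L*(-4 + L))
H(W, D) = 24 (H(W, D) = 2*(-2)*(-4 - 2) = 2*(-2)*(-6) = 24)
H(J(-3), x(-1)) - j(11) = 24 - 1*11 = 24 - 11 = 13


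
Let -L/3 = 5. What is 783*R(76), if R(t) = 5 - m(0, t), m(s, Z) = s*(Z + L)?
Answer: 3915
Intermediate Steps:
L = -15 (L = -3*5 = -15)
m(s, Z) = s*(-15 + Z) (m(s, Z) = s*(Z - 15) = s*(-15 + Z))
R(t) = 5 (R(t) = 5 - 0*(-15 + t) = 5 - 1*0 = 5 + 0 = 5)
783*R(76) = 783*5 = 3915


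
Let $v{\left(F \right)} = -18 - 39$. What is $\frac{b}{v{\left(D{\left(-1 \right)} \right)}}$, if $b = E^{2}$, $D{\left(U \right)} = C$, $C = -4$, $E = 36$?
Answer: $- \frac{432}{19} \approx -22.737$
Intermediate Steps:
$D{\left(U \right)} = -4$
$v{\left(F \right)} = -57$
$b = 1296$ ($b = 36^{2} = 1296$)
$\frac{b}{v{\left(D{\left(-1 \right)} \right)}} = \frac{1296}{-57} = 1296 \left(- \frac{1}{57}\right) = - \frac{432}{19}$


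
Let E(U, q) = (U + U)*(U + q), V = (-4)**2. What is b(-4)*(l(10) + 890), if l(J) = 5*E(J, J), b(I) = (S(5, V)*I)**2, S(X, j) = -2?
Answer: 184960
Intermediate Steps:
V = 16
E(U, q) = 2*U*(U + q) (E(U, q) = (2*U)*(U + q) = 2*U*(U + q))
b(I) = 4*I**2 (b(I) = (-2*I)**2 = 4*I**2)
l(J) = 20*J**2 (l(J) = 5*(2*J*(J + J)) = 5*(2*J*(2*J)) = 5*(4*J**2) = 20*J**2)
b(-4)*(l(10) + 890) = (4*(-4)**2)*(20*10**2 + 890) = (4*16)*(20*100 + 890) = 64*(2000 + 890) = 64*2890 = 184960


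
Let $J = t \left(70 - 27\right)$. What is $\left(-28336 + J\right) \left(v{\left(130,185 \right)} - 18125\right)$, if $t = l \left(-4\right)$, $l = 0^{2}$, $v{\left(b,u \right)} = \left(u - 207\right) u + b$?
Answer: $625233840$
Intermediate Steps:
$v{\left(b,u \right)} = b + u \left(-207 + u\right)$ ($v{\left(b,u \right)} = \left(-207 + u\right) u + b = u \left(-207 + u\right) + b = b + u \left(-207 + u\right)$)
$l = 0$
$t = 0$ ($t = 0 \left(-4\right) = 0$)
$J = 0$ ($J = 0 \left(70 - 27\right) = 0 \cdot 43 = 0$)
$\left(-28336 + J\right) \left(v{\left(130,185 \right)} - 18125\right) = \left(-28336 + 0\right) \left(\left(130 + 185^{2} - 38295\right) - 18125\right) = - 28336 \left(\left(130 + 34225 - 38295\right) - 18125\right) = - 28336 \left(-3940 - 18125\right) = \left(-28336\right) \left(-22065\right) = 625233840$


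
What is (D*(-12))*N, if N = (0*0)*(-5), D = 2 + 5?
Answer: 0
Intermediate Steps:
D = 7
N = 0 (N = 0*(-5) = 0)
(D*(-12))*N = (7*(-12))*0 = -84*0 = 0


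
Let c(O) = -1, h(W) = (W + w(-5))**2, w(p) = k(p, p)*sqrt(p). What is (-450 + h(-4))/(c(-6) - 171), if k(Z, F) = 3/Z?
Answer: 2179/860 - 6*I*sqrt(5)/215 ≈ 2.5337 - 0.062402*I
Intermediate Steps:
w(p) = 3/sqrt(p) (w(p) = (3/p)*sqrt(p) = 3/sqrt(p))
h(W) = (W - 3*I*sqrt(5)/5)**2 (h(W) = (W + 3/sqrt(-5))**2 = (W + 3*(-I*sqrt(5)/5))**2 = (W - 3*I*sqrt(5)/5)**2)
(-450 + h(-4))/(c(-6) - 171) = (-450 + (5*(-4) - 3*I*sqrt(5))**2/25)/(-1 - 171) = (-450 + (-20 - 3*I*sqrt(5))**2/25)/(-172) = (-450 + (-20 - 3*I*sqrt(5))**2/25)*(-1/172) = 225/86 - (-20 - 3*I*sqrt(5))**2/4300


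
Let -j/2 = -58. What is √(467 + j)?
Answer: √583 ≈ 24.145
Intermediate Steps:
j = 116 (j = -2*(-58) = 116)
√(467 + j) = √(467 + 116) = √583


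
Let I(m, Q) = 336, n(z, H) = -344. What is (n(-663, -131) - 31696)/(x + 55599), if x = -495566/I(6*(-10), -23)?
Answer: -5382720/9092849 ≈ -0.59197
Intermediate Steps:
x = -247783/168 (x = -495566/336 = -495566*1/336 = -247783/168 ≈ -1474.9)
(n(-663, -131) - 31696)/(x + 55599) = (-344 - 31696)/(-247783/168 + 55599) = -32040/9092849/168 = -32040*168/9092849 = -5382720/9092849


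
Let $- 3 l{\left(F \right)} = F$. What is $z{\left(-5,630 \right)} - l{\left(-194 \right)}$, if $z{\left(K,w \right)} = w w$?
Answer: $\frac{1190506}{3} \approx 3.9684 \cdot 10^{5}$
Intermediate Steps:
$l{\left(F \right)} = - \frac{F}{3}$
$z{\left(K,w \right)} = w^{2}$
$z{\left(-5,630 \right)} - l{\left(-194 \right)} = 630^{2} - \left(- \frac{1}{3}\right) \left(-194\right) = 396900 - \frac{194}{3} = \frac{1190506}{3}$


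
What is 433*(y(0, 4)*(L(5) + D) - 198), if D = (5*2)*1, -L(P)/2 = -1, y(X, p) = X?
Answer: -85734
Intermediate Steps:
L(P) = 2 (L(P) = -2*(-1) = 2)
D = 10 (D = 10*1 = 10)
433*(y(0, 4)*(L(5) + D) - 198) = 433*(0*(2 + 10) - 198) = 433*(0*12 - 198) = 433*(0 - 198) = 433*(-198) = -85734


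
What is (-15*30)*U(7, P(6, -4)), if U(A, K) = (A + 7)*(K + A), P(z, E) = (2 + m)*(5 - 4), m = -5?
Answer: -25200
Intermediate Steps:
P(z, E) = -3 (P(z, E) = (2 - 5)*(5 - 4) = -3*1 = -3)
U(A, K) = (7 + A)*(A + K)
(-15*30)*U(7, P(6, -4)) = (-15*30)*(7² + 7*7 + 7*(-3) + 7*(-3)) = -450*(49 + 49 - 21 - 21) = -450*56 = -25200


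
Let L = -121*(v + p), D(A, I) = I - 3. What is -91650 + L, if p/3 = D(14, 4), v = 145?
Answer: -109558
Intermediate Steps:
D(A, I) = -3 + I
p = 3 (p = 3*(-3 + 4) = 3*1 = 3)
L = -17908 (L = -121*(145 + 3) = -121*148 = -17908)
-91650 + L = -91650 - 17908 = -109558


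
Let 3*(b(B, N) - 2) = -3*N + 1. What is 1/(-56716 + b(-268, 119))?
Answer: -3/170498 ≈ -1.7596e-5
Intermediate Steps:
b(B, N) = 7/3 - N (b(B, N) = 2 + (-3*N + 1)/3 = 2 + (1 - 3*N)/3 = 2 + (1/3 - N) = 7/3 - N)
1/(-56716 + b(-268, 119)) = 1/(-56716 + (7/3 - 1*119)) = 1/(-56716 + (7/3 - 119)) = 1/(-56716 - 350/3) = 1/(-170498/3) = -3/170498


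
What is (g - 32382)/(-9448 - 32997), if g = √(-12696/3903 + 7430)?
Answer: 32382/42445 - √12570519598/55220945 ≈ 0.76089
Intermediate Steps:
g = √12570519598/1301 (g = √(-12696*1/3903 + 7430) = √(-4232/1301 + 7430) = √(9662198/1301) = √12570519598/1301 ≈ 86.179)
(g - 32382)/(-9448 - 32997) = (√12570519598/1301 - 32382)/(-9448 - 32997) = (-32382 + √12570519598/1301)/(-42445) = (-32382 + √12570519598/1301)*(-1/42445) = 32382/42445 - √12570519598/55220945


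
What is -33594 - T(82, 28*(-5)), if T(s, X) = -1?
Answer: -33593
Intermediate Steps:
-33594 - T(82, 28*(-5)) = -33594 - 1*(-1) = -33594 + 1 = -33593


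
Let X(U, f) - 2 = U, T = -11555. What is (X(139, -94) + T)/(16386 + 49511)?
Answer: -878/5069 ≈ -0.17321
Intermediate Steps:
X(U, f) = 2 + U
(X(139, -94) + T)/(16386 + 49511) = ((2 + 139) - 11555)/(16386 + 49511) = (141 - 11555)/65897 = -11414*1/65897 = -878/5069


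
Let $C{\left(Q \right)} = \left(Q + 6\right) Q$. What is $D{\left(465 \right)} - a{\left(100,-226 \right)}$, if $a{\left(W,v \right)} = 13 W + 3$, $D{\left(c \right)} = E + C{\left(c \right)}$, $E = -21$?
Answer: $217691$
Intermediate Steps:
$C{\left(Q \right)} = Q \left(6 + Q\right)$ ($C{\left(Q \right)} = \left(6 + Q\right) Q = Q \left(6 + Q\right)$)
$D{\left(c \right)} = -21 + c \left(6 + c\right)$
$a{\left(W,v \right)} = 3 + 13 W$
$D{\left(465 \right)} - a{\left(100,-226 \right)} = \left(-21 + 465 \left(6 + 465\right)\right) - \left(3 + 13 \cdot 100\right) = \left(-21 + 465 \cdot 471\right) - \left(3 + 1300\right) = \left(-21 + 219015\right) - 1303 = 218994 - 1303 = 217691$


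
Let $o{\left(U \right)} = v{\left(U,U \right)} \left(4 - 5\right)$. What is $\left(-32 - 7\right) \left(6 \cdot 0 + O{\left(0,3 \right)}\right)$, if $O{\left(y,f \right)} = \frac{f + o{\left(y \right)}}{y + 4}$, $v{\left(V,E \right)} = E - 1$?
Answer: $-39$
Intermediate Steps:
$v{\left(V,E \right)} = -1 + E$ ($v{\left(V,E \right)} = E - 1 = -1 + E$)
$o{\left(U \right)} = 1 - U$ ($o{\left(U \right)} = \left(-1 + U\right) \left(4 - 5\right) = \left(-1 + U\right) \left(-1\right) = 1 - U$)
$O{\left(y,f \right)} = \frac{1 + f - y}{4 + y}$ ($O{\left(y,f \right)} = \frac{f - \left(-1 + y\right)}{y + 4} = \frac{1 + f - y}{4 + y}$)
$\left(-32 - 7\right) \left(6 \cdot 0 + O{\left(0,3 \right)}\right) = \left(-32 - 7\right) \left(6 \cdot 0 + \frac{1 + 3 - 0}{4 + 0}\right) = - 39 \left(0 + \frac{1 + 3 + 0}{4}\right) = - 39 \left(0 + \frac{1}{4} \cdot 4\right) = - 39 \left(0 + 1\right) = \left(-39\right) 1 = -39$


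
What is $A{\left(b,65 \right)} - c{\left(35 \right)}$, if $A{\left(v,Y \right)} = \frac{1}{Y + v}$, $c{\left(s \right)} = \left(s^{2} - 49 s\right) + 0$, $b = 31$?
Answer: $\frac{47041}{96} \approx 490.01$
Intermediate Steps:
$c{\left(s \right)} = s^{2} - 49 s$
$A{\left(b,65 \right)} - c{\left(35 \right)} = \frac{1}{65 + 31} - 35 \left(-49 + 35\right) = \frac{1}{96} - 35 \left(-14\right) = \frac{1}{96} - -490 = \frac{1}{96} + 490 = \frac{47041}{96}$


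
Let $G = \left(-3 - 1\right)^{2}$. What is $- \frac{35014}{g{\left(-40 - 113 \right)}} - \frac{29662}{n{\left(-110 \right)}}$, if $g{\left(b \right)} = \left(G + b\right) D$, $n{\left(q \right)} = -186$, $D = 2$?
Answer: $\frac{3659998}{12741} \approx 287.26$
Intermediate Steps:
$G = 16$ ($G = \left(-4\right)^{2} = 16$)
$g{\left(b \right)} = 32 + 2 b$ ($g{\left(b \right)} = \left(16 + b\right) 2 = 32 + 2 b$)
$- \frac{35014}{g{\left(-40 - 113 \right)}} - \frac{29662}{n{\left(-110 \right)}} = - \frac{35014}{32 + 2 \left(-40 - 113\right)} - \frac{29662}{-186} = - \frac{35014}{32 + 2 \left(-40 - 113\right)} - - \frac{14831}{93} = - \frac{35014}{32 + 2 \left(-153\right)} + \frac{14831}{93} = - \frac{35014}{32 - 306} + \frac{14831}{93} = - \frac{35014}{-274} + \frac{14831}{93} = \left(-35014\right) \left(- \frac{1}{274}\right) + \frac{14831}{93} = \frac{17507}{137} + \frac{14831}{93} = \frac{3659998}{12741}$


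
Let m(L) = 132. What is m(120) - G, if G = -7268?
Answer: 7400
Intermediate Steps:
m(120) - G = 132 - 1*(-7268) = 132 + 7268 = 7400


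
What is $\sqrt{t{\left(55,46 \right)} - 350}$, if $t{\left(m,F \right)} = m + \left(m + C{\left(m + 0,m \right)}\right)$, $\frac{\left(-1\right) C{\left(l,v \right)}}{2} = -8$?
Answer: $4 i \sqrt{14} \approx 14.967 i$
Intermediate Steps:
$C{\left(l,v \right)} = 16$ ($C{\left(l,v \right)} = \left(-2\right) \left(-8\right) = 16$)
$t{\left(m,F \right)} = 16 + 2 m$ ($t{\left(m,F \right)} = m + \left(m + 16\right) = m + \left(16 + m\right) = 16 + 2 m$)
$\sqrt{t{\left(55,46 \right)} - 350} = \sqrt{\left(16 + 2 \cdot 55\right) - 350} = \sqrt{\left(16 + 110\right) - 350} = \sqrt{126 - 350} = \sqrt{-224} = 4 i \sqrt{14}$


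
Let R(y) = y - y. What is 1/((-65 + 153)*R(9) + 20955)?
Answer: 1/20955 ≈ 4.7721e-5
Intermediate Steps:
R(y) = 0
1/((-65 + 153)*R(9) + 20955) = 1/((-65 + 153)*0 + 20955) = 1/(88*0 + 20955) = 1/(0 + 20955) = 1/20955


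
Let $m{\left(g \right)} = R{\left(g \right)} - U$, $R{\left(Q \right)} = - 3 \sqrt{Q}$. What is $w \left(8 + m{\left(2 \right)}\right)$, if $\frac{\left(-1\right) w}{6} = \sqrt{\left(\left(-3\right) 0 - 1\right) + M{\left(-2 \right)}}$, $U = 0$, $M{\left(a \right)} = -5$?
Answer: $i \sqrt{6} \left(-48 + 18 \sqrt{2}\right) \approx - 55.222 i$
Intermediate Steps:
$w = - 6 i \sqrt{6}$ ($w = - 6 \sqrt{\left(\left(-3\right) 0 - 1\right) - 5} = - 6 \sqrt{\left(0 - 1\right) - 5} = - 6 \sqrt{-1 - 5} = - 6 \sqrt{-6} = - 6 i \sqrt{6} \approx - 14.697 i$)
$m{\left(g \right)} = - 3 \sqrt{g}$ ($m{\left(g \right)} = - 3 \sqrt{g} - 0 = - 3 \sqrt{g} + 0 = - 3 \sqrt{g}$)
$w \left(8 + m{\left(2 \right)}\right) = - 6 i \sqrt{6} \left(8 - 3 \sqrt{2}\right)$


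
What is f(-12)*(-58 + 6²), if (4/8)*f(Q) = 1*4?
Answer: -176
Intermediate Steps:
f(Q) = 8 (f(Q) = 2*(1*4) = 2*4 = 8)
f(-12)*(-58 + 6²) = 8*(-58 + 6²) = 8*(-58 + 36) = 8*(-22) = -176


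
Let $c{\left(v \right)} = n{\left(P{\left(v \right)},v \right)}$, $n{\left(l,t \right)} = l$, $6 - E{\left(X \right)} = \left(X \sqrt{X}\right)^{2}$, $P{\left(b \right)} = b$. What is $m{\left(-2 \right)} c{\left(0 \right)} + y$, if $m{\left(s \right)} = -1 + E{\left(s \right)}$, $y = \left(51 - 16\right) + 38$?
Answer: $73$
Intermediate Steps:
$E{\left(X \right)} = 6 - X^{3}$ ($E{\left(X \right)} = 6 - \left(X \sqrt{X}\right)^{2} = 6 - \left(X^{\frac{3}{2}}\right)^{2} = 6 - X^{3}$)
$y = 73$ ($y = 35 + 38 = 73$)
$c{\left(v \right)} = v$
$m{\left(s \right)} = 5 - s^{3}$ ($m{\left(s \right)} = -1 - \left(-6 + s^{3}\right) = 5 - s^{3}$)
$m{\left(-2 \right)} c{\left(0 \right)} + y = \left(5 - \left(-2\right)^{3}\right) 0 + 73 = \left(5 - -8\right) 0 + 73 = \left(5 + 8\right) 0 + 73 = 13 \cdot 0 + 73 = 0 + 73 = 73$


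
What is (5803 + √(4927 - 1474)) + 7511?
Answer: 13314 + √3453 ≈ 13373.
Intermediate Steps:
(5803 + √(4927 - 1474)) + 7511 = (5803 + √3453) + 7511 = 13314 + √3453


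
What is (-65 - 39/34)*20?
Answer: -22490/17 ≈ -1322.9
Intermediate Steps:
(-65 - 39/34)*20 = -2249/34*20 = -22490/17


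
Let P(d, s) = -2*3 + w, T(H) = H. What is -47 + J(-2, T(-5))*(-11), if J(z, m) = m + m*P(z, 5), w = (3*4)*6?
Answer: 3638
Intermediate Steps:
w = 72 (w = 12*6 = 72)
P(d, s) = 66 (P(d, s) = -2*3 + 72 = -6 + 72 = 66)
J(z, m) = 67*m (J(z, m) = m + m*66 = m + 66*m = 67*m)
-47 + J(-2, T(-5))*(-11) = -47 + (67*(-5))*(-11) = -47 - 335*(-11) = -47 + 3685 = 3638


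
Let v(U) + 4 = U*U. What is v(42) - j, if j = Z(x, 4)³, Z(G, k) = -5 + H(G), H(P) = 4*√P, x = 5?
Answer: 3085 - 620*√5 ≈ 1698.6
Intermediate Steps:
v(U) = -4 + U² (v(U) = -4 + U*U = -4 + U²)
Z(G, k) = -5 + 4*√G
j = (-5 + 4*√5)³ ≈ 61.362
v(42) - j = (-4 + 42²) - (-1325 + 620*√5) = (-4 + 1764) + (1325 - 620*√5) = 1760 + (1325 - 620*√5) = 3085 - 620*√5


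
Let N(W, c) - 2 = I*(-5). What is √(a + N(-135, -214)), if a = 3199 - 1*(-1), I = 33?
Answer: √3037 ≈ 55.109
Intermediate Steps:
a = 3200 (a = 3199 + 1 = 3200)
N(W, c) = -163 (N(W, c) = 2 + 33*(-5) = 2 - 165 = -163)
√(a + N(-135, -214)) = √(3200 - 163) = √3037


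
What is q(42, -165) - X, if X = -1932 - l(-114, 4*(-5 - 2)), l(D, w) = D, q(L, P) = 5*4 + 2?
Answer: 1840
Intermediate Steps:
q(L, P) = 22 (q(L, P) = 20 + 2 = 22)
X = -1818 (X = -1932 - 1*(-114) = -1932 + 114 = -1818)
q(42, -165) - X = 22 - 1*(-1818) = 22 + 1818 = 1840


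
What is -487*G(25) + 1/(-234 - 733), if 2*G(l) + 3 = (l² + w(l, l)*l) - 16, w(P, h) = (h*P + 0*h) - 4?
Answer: -7596555701/1934 ≈ -3.9279e+6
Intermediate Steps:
w(P, h) = -4 + P*h (w(P, h) = (P*h + 0) - 4 = P*h - 4 = -4 + P*h)
G(l) = -19/2 + l²/2 + l*(-4 + l²)/2 (G(l) = -3/2 + ((l² + (-4 + l*l)*l) - 16)/2 = -3/2 + ((l² + (-4 + l²)*l) - 16)/2 = -3/2 + ((l² + l*(-4 + l²)) - 16)/2 = -3/2 + (-16 + l² + l*(-4 + l²))/2 = -3/2 + (-8 + l²/2 + l*(-4 + l²)/2) = -19/2 + l²/2 + l*(-4 + l²)/2)
-487*G(25) + 1/(-234 - 733) = -487*(-19/2 + (½)*25² + (½)*25*(-4 + 25²)) + 1/(-234 - 733) = -487*(-19/2 + (½)*625 + (½)*25*(-4 + 625)) + 1/(-967) = -487*(-19/2 + 625/2 + (½)*25*621) - 1/967 = -487*(-19/2 + 625/2 + 15525/2) - 1/967 = -487*16131/2 - 1/967 = -7855797/2 - 1/967 = -7596555701/1934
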